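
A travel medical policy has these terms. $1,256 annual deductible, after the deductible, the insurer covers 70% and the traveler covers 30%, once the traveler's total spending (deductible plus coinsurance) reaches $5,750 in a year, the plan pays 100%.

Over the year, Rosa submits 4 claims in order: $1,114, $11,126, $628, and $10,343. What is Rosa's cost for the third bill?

$188.40

Claim 1 ($1,114): entire amount goes to the deductible. Traveler pays $1,114; OOP now $1,114.
Claim 2 ($11,126): $142 to deductible, leaving $10,984; coinsurance $10,984 × 30% = $3,295.20. Traveler owes $3,437.20 (running OOP $4,551.20).
Claim 3 ($628): deductible already satisfied, so traveler's share is 30% × $628 = $188.40. Traveler pays $188.40; OOP now $4,739.60.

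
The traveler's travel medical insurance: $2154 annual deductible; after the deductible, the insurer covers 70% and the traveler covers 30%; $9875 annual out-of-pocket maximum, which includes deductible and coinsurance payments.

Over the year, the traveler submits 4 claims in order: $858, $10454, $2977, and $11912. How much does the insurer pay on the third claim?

$2083.90

Bill 1, $858: fully absorbed by the deductible. Traveler owes $858 (running OOP $858). Insurer: $858 − $858 = $0.
Bill 2, $10454: deductible takes $1296, $9158 remains; 30% of $9158 = $2747.40. Traveler pays $4043.40; OOP now $4901.40. Plan pays $10454 − $4043.40 = $6410.60.
Bill 3, $2977: 30% coinsurance on $2977 = $893.10. Traveler owes $893.10 (running OOP $5794.50). Plan pays $2977 − $893.10 = $2083.90.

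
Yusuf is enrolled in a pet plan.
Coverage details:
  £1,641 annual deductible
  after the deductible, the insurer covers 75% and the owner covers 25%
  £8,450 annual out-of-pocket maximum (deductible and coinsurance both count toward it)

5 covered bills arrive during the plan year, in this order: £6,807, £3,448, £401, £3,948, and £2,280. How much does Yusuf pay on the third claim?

Claim 1 (£6,807): £1,641 to deductible, leaving £5,166; coinsurance £5,166 × 25% = £1,291.50. Owner owes £2,932.50 (running OOP £2,932.50).
Claim 2 (£3,448): 25% coinsurance on £3,448 = £862. Cost to owner: £862. OOP to date £3,794.50.
Claim 3 (£401): 25% coinsurance on £401 = £100.25. Owner pays £100.25; OOP now £3,894.75.

£100.25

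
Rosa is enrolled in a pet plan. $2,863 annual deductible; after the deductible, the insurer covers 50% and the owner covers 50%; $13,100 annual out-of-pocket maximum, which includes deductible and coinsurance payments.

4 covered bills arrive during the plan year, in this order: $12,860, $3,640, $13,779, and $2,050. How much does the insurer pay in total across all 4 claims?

$19,229

#1 ($12,860): deductible takes $2,863, $9,997 remains; coinsurance $9,997 × 50% = $4,998.50. Owner owes $7,861.50 (running OOP $7,861.50). Plan pays $12,860 − $7,861.50 = $4,998.50.
#2 ($3,640): deductible already satisfied, so owner's share is 50% × $3,640 = $1,820. Owner owes $1,820 (running OOP $9,681.50). Insurer: $3,640 − $1,820 = $1,820.
#3 ($13,779): deductible met; 50% of $13,779 = $6,889.50. That would push OOP to $16,571, over the $13,100 cap, so owner pays $13,100 − $9,681.50 = $3,418.50. Insurer: $13,779 − $3,418.50 = $10,360.50.
#4 ($2,050): 50% coinsurance on $2,050 = $1,025. That would push OOP to $14,125, over the $13,100 cap, so owner pays $13,100 − $13,100 = $0. Plan pays $2,050 − $0 = $2,050.
Insurer total = bills − owner's total = $32,329 − $13,100 = $19,229.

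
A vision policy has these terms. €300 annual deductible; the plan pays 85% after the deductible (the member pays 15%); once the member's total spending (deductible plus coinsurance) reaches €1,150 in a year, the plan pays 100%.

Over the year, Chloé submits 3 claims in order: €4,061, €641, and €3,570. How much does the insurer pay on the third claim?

€3,380.30

Claim 1 — €4,061: €300 to deductible, leaving €3,761; 15% of €3,761 = €564.15. Member pays €864.15; OOP now €864.15. Plan pays €4,061 − €864.15 = €3,196.85.
Claim 2 — €641: 15% coinsurance on €641 = €96.15. Member pays €96.15; OOP now €960.30. Insurer: €641 − €96.15 = €544.85.
Claim 3 — €3,570: 15% coinsurance on €3,570 = €535.50. OOP would hit €1,495.80 > €1,150, so the cap limits the member to €1,150 − €960.30 = €189.70. Insurer: €3,570 − €189.70 = €3,380.30.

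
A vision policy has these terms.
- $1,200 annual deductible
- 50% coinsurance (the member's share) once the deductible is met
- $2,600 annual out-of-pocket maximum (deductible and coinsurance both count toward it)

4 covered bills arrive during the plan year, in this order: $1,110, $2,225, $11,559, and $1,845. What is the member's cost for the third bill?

Bill 1, $1,110: entire amount goes to the deductible. Member pays $1,110; OOP now $1,110.
Bill 2, $2,225: $90 to deductible, leaving $2,135; member's 50% is $1,067.50. Cost to member: $1,157.50. OOP to date $2,267.50.
Bill 3, $11,559: deductible met; 50% of $11,559 = $5,779.50. Adding that to $2,267.50 gives $8,047, past the $2,600 cap; member pays only $2,600 − $2,267.50 = $332.50.

$332.50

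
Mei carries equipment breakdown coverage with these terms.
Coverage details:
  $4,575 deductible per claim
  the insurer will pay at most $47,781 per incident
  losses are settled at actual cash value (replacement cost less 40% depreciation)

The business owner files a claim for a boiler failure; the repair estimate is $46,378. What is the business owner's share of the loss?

At 40% depreciation, ACV = $46,378 − $18,551.20 = $27,826.80.
After the deductible, $27,826.80 − $4,575 = $23,251.80 remains.
$23,251.80 is within the $47,781 limit, so the insurer pays $23,251.80.
Out of pocket: $46,378 − $23,251.80 = $23,126.20.

$23,126.20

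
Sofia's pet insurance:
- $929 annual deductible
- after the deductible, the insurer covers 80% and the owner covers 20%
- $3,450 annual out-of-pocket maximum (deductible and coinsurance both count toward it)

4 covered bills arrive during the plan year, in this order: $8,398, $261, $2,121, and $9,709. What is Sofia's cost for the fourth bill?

$550.80

Claim 1 — $8,398: $929 finishes the deductible; $7,469 goes to coinsurance; 20% of $7,469 = $1,493.80. Cost to owner: $2,422.80. OOP to date $2,422.80.
Claim 2 — $261: 20% coinsurance on $261 = $52.20. Cost to owner: $52.20. OOP to date $2,475.
Claim 3 — $2,121: 20% coinsurance on $2,121 = $424.20. Cost to owner: $424.20. OOP to date $2,899.20.
Claim 4 — $9,709: deductible met; 20% of $9,709 = $1,941.80. Adding that to $2,899.20 gives $4,841, past the $3,450 cap; owner pays only $3,450 − $2,899.20 = $550.80.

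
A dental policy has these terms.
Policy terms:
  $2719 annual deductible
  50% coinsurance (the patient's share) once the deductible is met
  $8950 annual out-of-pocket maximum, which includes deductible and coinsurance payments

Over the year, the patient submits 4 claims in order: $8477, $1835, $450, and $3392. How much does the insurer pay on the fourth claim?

$1696

Claim 1 — $8477: $2719 to deductible, leaving $5758; coinsurance $5758 × 50% = $2879. Cost to patient: $5598. OOP to date $5598. Plan pays $8477 − $5598 = $2879.
Claim 2 — $1835: deductible already satisfied, so patient's share is 50% × $1835 = $917.50. Cost to patient: $917.50. OOP to date $6515.50. Plan pays $1835 − $917.50 = $917.50.
Claim 3 — $450: deductible already satisfied, so patient's share is 50% × $450 = $225. Patient owes $225 (running OOP $6740.50). Plan pays $450 − $225 = $225.
Claim 4 — $3392: deductible met; 50% of $3392 = $1696. Cost to patient: $1696. OOP to date $8436.50. Insurer: $3392 − $1696 = $1696.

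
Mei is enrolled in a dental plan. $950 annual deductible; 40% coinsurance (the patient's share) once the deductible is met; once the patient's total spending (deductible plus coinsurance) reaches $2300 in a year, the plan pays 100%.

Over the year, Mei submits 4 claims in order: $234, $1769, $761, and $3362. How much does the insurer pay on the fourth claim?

#1 ($234): entire amount goes to the deductible. Patient pays $234; OOP now $234. Plan pays $234 − $234 = $0.
#2 ($1769): $716 to deductible, leaving $1053; patient's 40% is $421.20. Patient pays $1137.20; OOP now $1371.20. Plan pays $1769 − $1137.20 = $631.80.
#3 ($761): deductible already satisfied, so patient's share is 40% × $761 = $304.40. Cost to patient: $304.40. OOP to date $1675.60. Insurer: $761 − $304.40 = $456.60.
#4 ($3362): deductible already satisfied, so patient's share is 40% × $3362 = $1344.80. OOP would hit $3020.40 > $2300, so the cap limits the patient to $2300 − $1675.60 = $624.40. Insurer: $3362 − $624.40 = $2737.60.

$2737.60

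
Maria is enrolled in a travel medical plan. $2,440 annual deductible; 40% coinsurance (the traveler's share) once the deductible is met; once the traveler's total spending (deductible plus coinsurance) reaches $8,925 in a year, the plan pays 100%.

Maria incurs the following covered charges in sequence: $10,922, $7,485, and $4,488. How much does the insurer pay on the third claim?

$4,389.80

Claim 1 — $10,922: $2,440 to deductible, leaving $8,482; coinsurance $8,482 × 40% = $3,392.80. Traveler pays $5,832.80; OOP now $5,832.80. Plan pays $10,922 − $5,832.80 = $5,089.20.
Claim 2 — $7,485: 40% coinsurance on $7,485 = $2,994. Cost to traveler: $2,994. OOP to date $8,826.80. Plan pays $7,485 − $2,994 = $4,491.
Claim 3 — $4,488: deductible met; 40% of $4,488 = $1,795.20. Adding that to $8,826.80 gives $10,622, past the $8,925 cap; traveler pays only $8,925 − $8,826.80 = $98.20. Insurer: $4,488 − $98.20 = $4,389.80.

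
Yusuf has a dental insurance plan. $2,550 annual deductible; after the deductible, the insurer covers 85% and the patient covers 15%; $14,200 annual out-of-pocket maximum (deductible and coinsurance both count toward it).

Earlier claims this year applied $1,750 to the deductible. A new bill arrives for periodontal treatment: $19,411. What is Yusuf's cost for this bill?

$1,750 of the $2,550 deductible is already met, leaving $800.
The remaining $18,611 (= $19,411 − $800) moves to coinsurance.
Coinsurance: $18,611 × 15% = $2,791.65.
Patient responsibility before any cap: $800 + $2,791.65 = $3,591.65.
Year-to-date out-of-pocket becomes $1,750 + $3,591.65 = $5,341.65, still under the $14,200 maximum, so no cap applies.

$3,591.65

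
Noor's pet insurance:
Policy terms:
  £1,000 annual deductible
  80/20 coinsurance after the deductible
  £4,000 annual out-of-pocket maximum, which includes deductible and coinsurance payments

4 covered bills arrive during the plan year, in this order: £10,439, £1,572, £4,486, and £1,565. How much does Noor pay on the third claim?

#1 (£10,439): £1,000 to deductible, leaving £9,439; owner's 20% is £1,887.80. Owner pays £2,887.80; OOP now £2,887.80.
#2 (£1,572): deductible met; 20% of £1,572 = £314.40. Owner owes £314.40 (running OOP £3,202.20).
#3 (£4,486): deductible met; 20% of £4,486 = £897.20. OOP would hit £4,099.40 > £4,000, so the cap limits the owner to £4,000 − £3,202.20 = £797.80.

£797.80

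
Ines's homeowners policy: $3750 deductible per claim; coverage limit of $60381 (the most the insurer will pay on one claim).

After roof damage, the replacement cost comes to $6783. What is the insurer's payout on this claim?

After the deductible, $6783 − $3750 = $3033 remains.
$3033 ≤ $60381, so the limit doesn't bind; insurer pays $3033.

$3033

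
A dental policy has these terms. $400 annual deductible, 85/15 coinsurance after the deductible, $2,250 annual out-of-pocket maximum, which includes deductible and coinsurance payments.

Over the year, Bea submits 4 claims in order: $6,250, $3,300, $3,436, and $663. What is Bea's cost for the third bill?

Bill 1, $6,250: deductible takes $400, $5,850 remains; 15% of $5,850 = $877.50. Patient owes $1,277.50 (running OOP $1,277.50).
Bill 2, $3,300: deductible already satisfied, so patient's share is 15% × $3,300 = $495. Patient pays $495; OOP now $1,772.50.
Bill 3, $3,436: deductible met; 15% of $3,436 = $515.40. Adding that to $1,772.50 gives $2,287.90, past the $2,250 cap; patient pays only $2,250 − $1,772.50 = $477.50.

$477.50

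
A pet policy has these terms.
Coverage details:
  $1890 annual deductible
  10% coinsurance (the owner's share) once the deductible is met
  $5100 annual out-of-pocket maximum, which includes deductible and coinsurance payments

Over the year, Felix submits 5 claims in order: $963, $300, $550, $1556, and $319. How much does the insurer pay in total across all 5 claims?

Bill 1, $963: all of it applies to the deductible. Owner pays $963; OOP now $963. Plan pays $963 − $963 = $0.
Bill 2, $300: all of it applies to the deductible. Owner owes $300 (running OOP $1263). Plan pays $300 − $300 = $0.
Bill 3, $550: all of it applies to the deductible. Cost to owner: $550. OOP to date $1813. Plan pays $550 − $550 = $0.
Bill 4, $1556: $77 finishes the deductible; $1479 goes to coinsurance; 10% of $1479 = $147.90. Cost to owner: $224.90. OOP to date $2037.90. Plan pays $1556 − $224.90 = $1331.10.
Bill 5, $319: deductible met; 10% of $319 = $31.90. Owner owes $31.90 (running OOP $2069.80). Insurer: $319 − $31.90 = $287.10.
Insurer total: $0 + $0 + $0 + $1331.10 + $287.10 = $1618.20.

$1618.20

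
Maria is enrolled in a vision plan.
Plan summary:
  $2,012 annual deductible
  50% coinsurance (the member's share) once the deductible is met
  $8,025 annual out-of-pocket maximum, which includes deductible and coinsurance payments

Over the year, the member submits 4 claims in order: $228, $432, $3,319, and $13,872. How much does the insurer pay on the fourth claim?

$8,842.50

Bill 1, $228: entire amount goes to the deductible. Cost to member: $228. OOP to date $228. Insurer: $228 − $228 = $0.
Bill 2, $432: entire amount goes to the deductible. Member pays $432; OOP now $660. Insurer: $432 − $432 = $0.
Bill 3, $3,319: $1,352 finishes the deductible; $1,967 goes to coinsurance; coinsurance $1,967 × 50% = $983.50. Member owes $2,335.50 (running OOP $2,995.50). Insurer: $3,319 − $2,335.50 = $983.50.
Bill 4, $13,872: 50% coinsurance on $13,872 = $6,936. That would push OOP to $9,931.50, over the $8,025 cap, so member pays $8,025 − $2,995.50 = $5,029.50. Insurer: $13,872 − $5,029.50 = $8,842.50.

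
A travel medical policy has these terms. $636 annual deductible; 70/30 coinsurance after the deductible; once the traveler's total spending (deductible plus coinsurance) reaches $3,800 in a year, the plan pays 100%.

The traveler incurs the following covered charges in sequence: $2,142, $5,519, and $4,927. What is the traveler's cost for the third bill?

$1,056.50

#1 ($2,142): $636 finishes the deductible; $1,506 goes to coinsurance; traveler's 30% is $451.80. Traveler pays $1,087.80; OOP now $1,087.80.
#2 ($5,519): deductible already satisfied, so traveler's share is 30% × $5,519 = $1,655.70. Traveler pays $1,655.70; OOP now $2,743.50.
#3 ($4,927): 30% coinsurance on $4,927 = $1,478.10. Adding that to $2,743.50 gives $4,221.60, past the $3,800 cap; traveler pays only $3,800 − $2,743.50 = $1,056.50.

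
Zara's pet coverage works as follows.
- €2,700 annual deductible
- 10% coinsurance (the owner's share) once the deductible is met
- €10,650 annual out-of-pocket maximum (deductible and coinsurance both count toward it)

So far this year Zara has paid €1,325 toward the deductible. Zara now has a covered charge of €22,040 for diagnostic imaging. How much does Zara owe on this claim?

€3,441.50

€1,325 of the €2,700 deductible is already met, leaving €1,375.
The remaining €20,665 (= €22,040 − €1,375) moves to coinsurance.
10% of €20,665 = €2,066.50 falls to the owner.
So the owner owes €1,375 + €2,066.50 = €3,441.50 before any cap.
Cumulative spending €1,325 + €3,441.50 = €4,766.50 stays under the €10,650 maximum.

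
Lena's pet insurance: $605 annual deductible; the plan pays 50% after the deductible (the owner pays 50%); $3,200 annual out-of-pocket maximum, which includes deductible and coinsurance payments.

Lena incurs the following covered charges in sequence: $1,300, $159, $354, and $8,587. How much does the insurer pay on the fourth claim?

$6,596

Claim 1 ($1,300): $605 finishes the deductible; $695 goes to coinsurance; coinsurance $695 × 50% = $347.50. Cost to owner: $952.50. OOP to date $952.50. Plan pays $1,300 − $952.50 = $347.50.
Claim 2 ($159): deductible met; 50% of $159 = $79.50. Owner owes $79.50 (running OOP $1,032). Insurer: $159 − $79.50 = $79.50.
Claim 3 ($354): deductible already satisfied, so owner's share is 50% × $354 = $177. Owner pays $177; OOP now $1,209. Plan pays $354 − $177 = $177.
Claim 4 ($8,587): 50% coinsurance on $8,587 = $4,293.50. OOP would hit $5,502.50 > $3,200, so the cap limits the owner to $3,200 − $1,209 = $1,991. Plan pays $8,587 − $1,991 = $6,596.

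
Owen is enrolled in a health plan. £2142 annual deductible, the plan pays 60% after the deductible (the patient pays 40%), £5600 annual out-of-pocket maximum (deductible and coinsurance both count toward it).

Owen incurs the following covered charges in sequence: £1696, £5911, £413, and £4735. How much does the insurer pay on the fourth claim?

Claim 1 (£1696): all of it applies to the deductible. Cost to patient: £1696. OOP to date £1696. Plan pays £1696 − £1696 = £0.
Claim 2 (£5911): deductible takes £446, £5465 remains; coinsurance £5465 × 40% = £2186. Cost to patient: £2632. OOP to date £4328. Insurer: £5911 − £2632 = £3279.
Claim 3 (£413): deductible already satisfied, so patient's share is 40% × £413 = £165.20. Patient owes £165.20 (running OOP £4493.20). Plan pays £413 − £165.20 = £247.80.
Claim 4 (£4735): deductible already satisfied, so patient's share is 40% × £4735 = £1894. That would push OOP to £6387.20, over the £5600 cap, so patient pays £5600 − £4493.20 = £1106.80. Plan pays £4735 − £1106.80 = £3628.20.

£3628.20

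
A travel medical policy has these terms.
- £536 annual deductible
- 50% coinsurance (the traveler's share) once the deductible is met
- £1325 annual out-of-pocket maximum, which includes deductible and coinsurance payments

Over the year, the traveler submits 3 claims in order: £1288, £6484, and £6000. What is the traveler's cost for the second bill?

#1 (£1288): £536 to deductible, leaving £752; traveler's 50% is £376. Cost to traveler: £912. OOP to date £912.
#2 (£6484): 50% coinsurance on £6484 = £3242. Adding that to £912 gives £4154, past the £1325 cap; traveler pays only £1325 − £912 = £413.

£413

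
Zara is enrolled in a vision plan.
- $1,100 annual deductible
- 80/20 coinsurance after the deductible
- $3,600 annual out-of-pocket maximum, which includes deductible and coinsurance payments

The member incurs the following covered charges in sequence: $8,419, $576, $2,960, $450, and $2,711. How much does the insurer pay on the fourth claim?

Claim 1 ($8,419): deductible takes $1,100, $7,319 remains; 20% of $7,319 = $1,463.80. Member owes $2,563.80 (running OOP $2,563.80). Insurer: $8,419 − $2,563.80 = $5,855.20.
Claim 2 ($576): deductible met; 20% of $576 = $115.20. Member owes $115.20 (running OOP $2,679). Plan pays $576 − $115.20 = $460.80.
Claim 3 ($2,960): deductible met; 20% of $2,960 = $592. Cost to member: $592. OOP to date $3,271. Plan pays $2,960 − $592 = $2,368.
Claim 4 ($450): deductible already satisfied, so member's share is 20% × $450 = $90. Cost to member: $90. OOP to date $3,361. Insurer: $450 − $90 = $360.

$360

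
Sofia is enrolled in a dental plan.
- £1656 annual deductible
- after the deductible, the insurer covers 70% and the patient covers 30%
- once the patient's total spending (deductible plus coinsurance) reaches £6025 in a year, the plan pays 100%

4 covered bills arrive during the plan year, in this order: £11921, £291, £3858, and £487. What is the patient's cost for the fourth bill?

#1 (£11921): deductible takes £1656, £10265 remains; 30% of £10265 = £3079.50. Patient pays £4735.50; OOP now £4735.50.
#2 (£291): deductible already satisfied, so patient's share is 30% × £291 = £87.30. Patient owes £87.30 (running OOP £4822.80).
#3 (£3858): deductible met; 30% of £3858 = £1157.40. Cost to patient: £1157.40. OOP to date £5980.20.
#4 (£487): deductible already satisfied, so patient's share is 30% × £487 = £146.10. That would push OOP to £6126.30, over the £6025 cap, so patient pays £6025 − £5980.20 = £44.80.

£44.80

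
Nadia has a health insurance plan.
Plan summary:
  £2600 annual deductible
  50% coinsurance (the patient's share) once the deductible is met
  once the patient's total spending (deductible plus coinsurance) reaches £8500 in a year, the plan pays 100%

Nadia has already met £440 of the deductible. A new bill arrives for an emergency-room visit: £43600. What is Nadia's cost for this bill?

£8060

£440 of the £2600 deductible is already met, leaving £2160.
The remaining £41440 (= £43600 − £2160) moves to coinsurance.
Coinsurance: £41440 × 50% = £20720.
Patient responsibility before any cap: £2160 + £20720 = £22880.
Adding £22880 to the £440 already spent would give £23320, which exceeds the £8500 cap; the patient pays just £8500 − £440 = £8060.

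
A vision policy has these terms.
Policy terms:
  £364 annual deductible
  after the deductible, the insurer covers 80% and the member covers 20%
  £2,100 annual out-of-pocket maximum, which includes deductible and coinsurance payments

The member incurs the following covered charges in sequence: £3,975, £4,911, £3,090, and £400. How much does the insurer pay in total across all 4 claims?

Claim 1 (£3,975): £364 finishes the deductible; £3,611 goes to coinsurance; 20% of £3,611 = £722.20. Member pays £1,086.20; OOP now £1,086.20. Plan pays £3,975 − £1,086.20 = £2,888.80.
Claim 2 (£4,911): deductible already satisfied, so member's share is 20% × £4,911 = £982.20. Member owes £982.20 (running OOP £2,068.40). Plan pays £4,911 − £982.20 = £3,928.80.
Claim 3 (£3,090): 20% coinsurance on £3,090 = £618. That would push OOP to £2,686.40, over the £2,100 cap, so member pays £2,100 − £2,068.40 = £31.60. Plan pays £3,090 − £31.60 = £3,058.40.
Claim 4 (£400): deductible already satisfied, so member's share is 20% × £400 = £80. OOP would hit £2,180 > £2,100, so the cap limits the member to £2,100 − £2,100 = £0. Insurer: £400 − £0 = £400.
Insurer total = bills − member's total = £12,376 − £2,100 = £10,276.

£10,276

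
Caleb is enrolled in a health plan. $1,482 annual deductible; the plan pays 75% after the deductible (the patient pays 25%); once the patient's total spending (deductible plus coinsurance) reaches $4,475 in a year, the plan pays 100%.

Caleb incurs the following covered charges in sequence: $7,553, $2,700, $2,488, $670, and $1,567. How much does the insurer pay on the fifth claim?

#1 ($7,553): $1,482 finishes the deductible; $6,071 goes to coinsurance; patient's 25% is $1,517.75. Patient pays $2,999.75; OOP now $2,999.75. Plan pays $7,553 − $2,999.75 = $4,553.25.
#2 ($2,700): deductible met; 25% of $2,700 = $675. Cost to patient: $675. OOP to date $3,674.75. Insurer: $2,700 − $675 = $2,025.
#3 ($2,488): 25% coinsurance on $2,488 = $622. Patient pays $622; OOP now $4,296.75. Plan pays $2,488 − $622 = $1,866.
#4 ($670): deductible already satisfied, so patient's share is 25% × $670 = $167.50. Cost to patient: $167.50. OOP to date $4,464.25. Plan pays $670 − $167.50 = $502.50.
#5 ($1,567): deductible already satisfied, so patient's share is 25% × $1,567 = $391.75. OOP would hit $4,856 > $4,475, so the cap limits the patient to $4,475 − $4,464.25 = $10.75. Plan pays $1,567 − $10.75 = $1,556.25.

$1,556.25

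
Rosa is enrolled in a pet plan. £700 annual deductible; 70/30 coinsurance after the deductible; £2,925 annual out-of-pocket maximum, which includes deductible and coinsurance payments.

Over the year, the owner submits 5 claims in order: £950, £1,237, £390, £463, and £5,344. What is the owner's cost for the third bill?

£117

Bill 1, £950: £700 to deductible, leaving £250; coinsurance £250 × 30% = £75. Owner owes £775 (running OOP £775).
Bill 2, £1,237: deductible already satisfied, so owner's share is 30% × £1,237 = £371.10. Owner owes £371.10 (running OOP £1,146.10).
Bill 3, £390: deductible met; 30% of £390 = £117. Owner owes £117 (running OOP £1,263.10).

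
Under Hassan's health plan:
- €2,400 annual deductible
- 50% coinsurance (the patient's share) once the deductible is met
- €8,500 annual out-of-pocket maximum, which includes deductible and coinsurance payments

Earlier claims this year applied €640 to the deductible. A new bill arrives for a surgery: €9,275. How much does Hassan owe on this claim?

€5,517.50

€640 of the €2,400 deductible is already met, leaving €1,760.
That leaves €9,275 − €1,760 = €7,515 for coinsurance.
50% of €7,515 = €3,757.50 falls to the patient.
Patient responsibility before any cap: €1,760 + €3,757.50 = €5,517.50.
Total out-of-pocket so far would be €640 + €5,517.50 = €6,157.50, below the €8,500 cap — no reduction.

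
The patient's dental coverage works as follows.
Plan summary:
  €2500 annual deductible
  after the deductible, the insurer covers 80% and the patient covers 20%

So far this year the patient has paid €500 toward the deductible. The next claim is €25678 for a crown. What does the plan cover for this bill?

Deductible still to meet: €2500 − €500 = €2000.
That leaves €25678 − €2000 = €23678 for coinsurance.
Coinsurance: €23678 × 20% = €4735.60.
So the patient owes €2000 + €4735.60 = €6735.60.
The plan picks up €25678 − €6735.60 = €18942.40.

€18942.40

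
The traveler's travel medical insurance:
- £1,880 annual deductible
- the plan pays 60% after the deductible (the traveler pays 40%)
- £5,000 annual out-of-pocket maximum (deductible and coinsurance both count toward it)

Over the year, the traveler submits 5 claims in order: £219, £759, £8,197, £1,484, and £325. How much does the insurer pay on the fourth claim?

£1,282

#1 (£219): entire amount goes to the deductible. Traveler owes £219 (running OOP £219). Insurer: £219 − £219 = £0.
#2 (£759): fully absorbed by the deductible. Traveler pays £759; OOP now £978. Insurer: £759 − £759 = £0.
#3 (£8,197): £902 to deductible, leaving £7,295; coinsurance £7,295 × 40% = £2,918. Traveler pays £3,820; OOP now £4,798. Plan pays £8,197 − £3,820 = £4,377.
#4 (£1,484): deductible met; 40% of £1,484 = £593.60. That would push OOP to £5,391.60, over the £5,000 cap, so traveler pays £5,000 − £4,798 = £202. Plan pays £1,484 − £202 = £1,282.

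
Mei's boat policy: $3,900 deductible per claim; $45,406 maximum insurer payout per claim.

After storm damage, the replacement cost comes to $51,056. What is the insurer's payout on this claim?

Subtract the deductible: $51,056 − $3,900 = $47,156.
$47,156 exceeds the $45,406 limit, so the insurer pays the limit: $45,406.

$45,406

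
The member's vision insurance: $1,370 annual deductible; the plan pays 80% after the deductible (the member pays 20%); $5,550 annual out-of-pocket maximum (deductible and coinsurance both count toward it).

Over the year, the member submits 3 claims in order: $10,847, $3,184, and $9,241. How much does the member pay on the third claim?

Claim 1 ($10,847): $1,370 to deductible, leaving $9,477; member's 20% is $1,895.40. Member owes $3,265.40 (running OOP $3,265.40).
Claim 2 ($3,184): deductible met; 20% of $3,184 = $636.80. Member pays $636.80; OOP now $3,902.20.
Claim 3 ($9,241): 20% coinsurance on $9,241 = $1,848.20. That would push OOP to $5,750.40, over the $5,550 cap, so member pays $5,550 − $3,902.20 = $1,647.80.

$1,647.80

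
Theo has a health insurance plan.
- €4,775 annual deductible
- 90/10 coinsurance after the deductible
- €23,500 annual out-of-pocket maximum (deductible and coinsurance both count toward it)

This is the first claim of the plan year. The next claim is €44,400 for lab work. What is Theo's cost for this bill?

€8,737.50

Deductible not yet touched, so the first €4,775 of the bill goes to the deductible.
That leaves €44,400 − €4,775 = €39,625 for coinsurance.
10% of €39,625 = €3,962.50 falls to the patient.
So the patient owes €4,775 + €3,962.50 = €8,737.50 before any cap.
Total out-of-pocket so far would be €0 + €8,737.50 = €8,737.50, below the €23,500 cap — no reduction.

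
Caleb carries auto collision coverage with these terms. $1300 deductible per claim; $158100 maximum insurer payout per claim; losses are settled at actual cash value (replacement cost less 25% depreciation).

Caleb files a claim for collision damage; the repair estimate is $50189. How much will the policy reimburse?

$36341.75

Depreciate 25%: the covered value is $50189 × 0.75 = $37641.75.
After the deductible, $37641.75 − $1300 = $36341.75 remains.
That's under the $158100 cap, so the insurer reimburses the full $36341.75.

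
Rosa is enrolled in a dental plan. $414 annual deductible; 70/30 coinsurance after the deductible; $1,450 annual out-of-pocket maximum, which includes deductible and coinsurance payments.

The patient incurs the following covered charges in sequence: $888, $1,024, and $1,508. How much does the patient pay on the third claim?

Bill 1, $888: deductible takes $414, $474 remains; 30% of $474 = $142.20. Cost to patient: $556.20. OOP to date $556.20.
Bill 2, $1,024: deductible already satisfied, so patient's share is 30% × $1,024 = $307.20. Cost to patient: $307.20. OOP to date $863.40.
Bill 3, $1,508: 30% coinsurance on $1,508 = $452.40. Cost to patient: $452.40. OOP to date $1,315.80.

$452.40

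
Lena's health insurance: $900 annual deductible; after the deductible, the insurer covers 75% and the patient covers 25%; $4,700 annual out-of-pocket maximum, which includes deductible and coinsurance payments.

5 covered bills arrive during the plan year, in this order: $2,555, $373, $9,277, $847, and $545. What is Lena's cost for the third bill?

Bill 1, $2,555: $900 to deductible, leaving $1,655; 25% of $1,655 = $413.75. Patient pays $1,313.75; OOP now $1,313.75.
Bill 2, $373: deductible met; 25% of $373 = $93.25. Cost to patient: $93.25. OOP to date $1,407.
Bill 3, $9,277: 25% coinsurance on $9,277 = $2,319.25. Cost to patient: $2,319.25. OOP to date $3,726.25.

$2,319.25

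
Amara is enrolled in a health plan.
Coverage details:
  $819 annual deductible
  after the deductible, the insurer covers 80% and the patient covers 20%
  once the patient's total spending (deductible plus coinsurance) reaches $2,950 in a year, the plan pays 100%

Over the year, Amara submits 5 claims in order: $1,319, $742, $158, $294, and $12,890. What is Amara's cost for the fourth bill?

$58.80

#1 ($1,319): $819 to deductible, leaving $500; patient's 20% is $100. Cost to patient: $919. OOP to date $919.
#2 ($742): deductible already satisfied, so patient's share is 20% × $742 = $148.40. Cost to patient: $148.40. OOP to date $1,067.40.
#3 ($158): deductible met; 20% of $158 = $31.60. Patient pays $31.60; OOP now $1,099.
#4 ($294): deductible met; 20% of $294 = $58.80. Cost to patient: $58.80. OOP to date $1,157.80.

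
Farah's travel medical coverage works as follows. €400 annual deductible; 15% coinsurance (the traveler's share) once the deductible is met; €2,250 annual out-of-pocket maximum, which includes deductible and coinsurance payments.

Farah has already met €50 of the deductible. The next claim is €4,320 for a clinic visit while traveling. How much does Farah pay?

€945.50

Remaining deductible: €400 − €50 = €350.
The remaining €3,970 (= €4,320 − €350) moves to coinsurance.
15% of €3,970 = €595.50 falls to the traveler.
Traveler responsibility before any cap: €350 + €595.50 = €945.50.
Cumulative spending €50 + €945.50 = €995.50 stays under the €2,250 maximum.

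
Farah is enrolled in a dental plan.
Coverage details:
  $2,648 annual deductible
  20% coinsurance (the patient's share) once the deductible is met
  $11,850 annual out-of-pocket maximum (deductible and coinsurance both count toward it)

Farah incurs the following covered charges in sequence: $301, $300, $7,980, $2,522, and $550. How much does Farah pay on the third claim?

Claim 1 — $301: fully absorbed by the deductible. Cost to patient: $301. OOP to date $301.
Claim 2 — $300: entire amount goes to the deductible. Cost to patient: $300. OOP to date $601.
Claim 3 — $7,980: $2,047 to deductible, leaving $5,933; coinsurance $5,933 × 20% = $1,186.60. Patient pays $3,233.60; OOP now $3,834.60.

$3,233.60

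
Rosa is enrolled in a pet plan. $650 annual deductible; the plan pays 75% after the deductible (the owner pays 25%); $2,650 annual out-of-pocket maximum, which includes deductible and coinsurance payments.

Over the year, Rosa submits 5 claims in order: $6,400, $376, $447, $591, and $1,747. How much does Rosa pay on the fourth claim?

$147.75

Claim 1 — $6,400: deductible takes $650, $5,750 remains; owner's 25% is $1,437.50. Owner owes $2,087.50 (running OOP $2,087.50).
Claim 2 — $376: deductible met; 25% of $376 = $94. Cost to owner: $94. OOP to date $2,181.50.
Claim 3 — $447: deductible already satisfied, so owner's share is 25% × $447 = $111.75. Owner pays $111.75; OOP now $2,293.25.
Claim 4 — $591: deductible met; 25% of $591 = $147.75. Owner pays $147.75; OOP now $2,441.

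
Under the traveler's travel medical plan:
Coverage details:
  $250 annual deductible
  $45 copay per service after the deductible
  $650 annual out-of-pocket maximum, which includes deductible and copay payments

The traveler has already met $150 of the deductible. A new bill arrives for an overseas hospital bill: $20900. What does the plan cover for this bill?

$20755

Remaining deductible: $250 − $150 = $100.
After the $100 deductible portion, $20900 − $100 = $20800 is subject to the copay.
Copay on this service: $45.
So the traveler owes $100 + $45 = $145 before any cap.
Total out-of-pocket so far would be $150 + $145 = $295, below the $650 cap — no reduction.
Insurer pays the balance: $20900 − $145 = $20755.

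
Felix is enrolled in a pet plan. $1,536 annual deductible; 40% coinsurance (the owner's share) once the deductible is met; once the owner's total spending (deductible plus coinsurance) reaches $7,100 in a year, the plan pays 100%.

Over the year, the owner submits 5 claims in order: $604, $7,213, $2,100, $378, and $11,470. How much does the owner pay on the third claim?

Claim 1 — $604: fully absorbed by the deductible. Owner owes $604 (running OOP $604).
Claim 2 — $7,213: $932 to deductible, leaving $6,281; owner's 40% is $2,512.40. Owner pays $3,444.40; OOP now $4,048.40.
Claim 3 — $2,100: deductible met; 40% of $2,100 = $840. Owner pays $840; OOP now $4,888.40.

$840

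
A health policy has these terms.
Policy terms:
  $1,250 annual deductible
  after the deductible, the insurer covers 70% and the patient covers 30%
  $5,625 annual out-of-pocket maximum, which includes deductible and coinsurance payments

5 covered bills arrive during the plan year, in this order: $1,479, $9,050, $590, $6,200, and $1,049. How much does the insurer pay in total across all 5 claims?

Bill 1, $1,479: $1,250 finishes the deductible; $229 goes to coinsurance; patient's 30% is $68.70. Cost to patient: $1,318.70. OOP to date $1,318.70. Plan pays $1,479 − $1,318.70 = $160.30.
Bill 2, $9,050: 30% coinsurance on $9,050 = $2,715. Patient pays $2,715; OOP now $4,033.70. Plan pays $9,050 − $2,715 = $6,335.
Bill 3, $590: 30% coinsurance on $590 = $177. Patient owes $177 (running OOP $4,210.70). Plan pays $590 − $177 = $413.
Bill 4, $6,200: deductible already satisfied, so patient's share is 30% × $6,200 = $1,860. Adding that to $4,210.70 gives $6,070.70, past the $5,625 cap; patient pays only $5,625 − $4,210.70 = $1,414.30. Insurer: $6,200 − $1,414.30 = $4,785.70.
Bill 5, $1,049: 30% coinsurance on $1,049 = $314.70. Adding that to $5,625 gives $5,939.70, past the $5,625 cap; patient pays only $5,625 − $5,625 = $0. Insurer: $1,049 − $0 = $1,049.
Insurer total = bills − patient's total = $18,368 − $5,625 = $12,743.

$12,743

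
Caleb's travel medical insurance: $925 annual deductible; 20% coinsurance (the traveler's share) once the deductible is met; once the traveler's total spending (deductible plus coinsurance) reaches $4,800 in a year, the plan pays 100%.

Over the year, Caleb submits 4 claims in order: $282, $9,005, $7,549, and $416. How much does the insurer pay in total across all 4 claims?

$13,061.60

Claim 1 — $282: entire amount goes to the deductible. Traveler pays $282; OOP now $282. Insurer: $282 − $282 = $0.
Claim 2 — $9,005: deductible takes $643, $8,362 remains; traveler's 20% is $1,672.40. Traveler pays $2,315.40; OOP now $2,597.40. Insurer: $9,005 − $2,315.40 = $6,689.60.
Claim 3 — $7,549: deductible met; 20% of $7,549 = $1,509.80. Traveler pays $1,509.80; OOP now $4,107.20. Insurer: $7,549 − $1,509.80 = $6,039.20.
Claim 4 — $416: deductible met; 20% of $416 = $83.20. Cost to traveler: $83.20. OOP to date $4,190.40. Plan pays $416 − $83.20 = $332.80.
Insurer total: $0 + $6,689.60 + $6,039.20 + $332.80 = $13,061.60.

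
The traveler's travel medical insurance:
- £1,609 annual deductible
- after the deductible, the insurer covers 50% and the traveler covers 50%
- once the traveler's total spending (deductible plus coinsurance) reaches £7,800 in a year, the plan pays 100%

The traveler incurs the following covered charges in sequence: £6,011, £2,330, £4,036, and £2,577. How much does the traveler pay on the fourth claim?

£807

Bill 1, £6,011: £1,609 to deductible, leaving £4,402; traveler's 50% is £2,201. Cost to traveler: £3,810. OOP to date £3,810.
Bill 2, £2,330: deductible met; 50% of £2,330 = £1,165. Traveler owes £1,165 (running OOP £4,975).
Bill 3, £4,036: deductible met; 50% of £4,036 = £2,018. Cost to traveler: £2,018. OOP to date £6,993.
Bill 4, £2,577: 50% coinsurance on £2,577 = £1,288.50. Adding that to £6,993 gives £8,281.50, past the £7,800 cap; traveler pays only £7,800 − £6,993 = £807.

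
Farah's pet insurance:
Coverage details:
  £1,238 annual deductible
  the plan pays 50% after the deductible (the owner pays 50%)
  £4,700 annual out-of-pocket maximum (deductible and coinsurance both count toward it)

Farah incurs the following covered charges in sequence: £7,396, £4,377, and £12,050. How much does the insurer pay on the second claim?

£3,994

#1 (£7,396): deductible takes £1,238, £6,158 remains; coinsurance £6,158 × 50% = £3,079. Cost to owner: £4,317. OOP to date £4,317. Plan pays £7,396 − £4,317 = £3,079.
#2 (£4,377): deductible already satisfied, so owner's share is 50% × £4,377 = £2,188.50. That would push OOP to £6,505.50, over the £4,700 cap, so owner pays £4,700 − £4,317 = £383. Insurer: £4,377 − £383 = £3,994.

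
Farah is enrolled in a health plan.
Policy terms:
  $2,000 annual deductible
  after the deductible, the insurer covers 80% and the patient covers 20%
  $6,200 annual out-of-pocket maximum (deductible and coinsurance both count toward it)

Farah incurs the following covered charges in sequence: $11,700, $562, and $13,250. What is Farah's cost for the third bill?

Claim 1 ($11,700): deductible takes $2,000, $9,700 remains; patient's 20% is $1,940. Cost to patient: $3,940. OOP to date $3,940.
Claim 2 ($562): deductible already satisfied, so patient's share is 20% × $562 = $112.40. Cost to patient: $112.40. OOP to date $4,052.40.
Claim 3 ($13,250): 20% coinsurance on $13,250 = $2,650. Adding that to $4,052.40 gives $6,702.40, past the $6,200 cap; patient pays only $6,200 − $4,052.40 = $2,147.60.

$2,147.60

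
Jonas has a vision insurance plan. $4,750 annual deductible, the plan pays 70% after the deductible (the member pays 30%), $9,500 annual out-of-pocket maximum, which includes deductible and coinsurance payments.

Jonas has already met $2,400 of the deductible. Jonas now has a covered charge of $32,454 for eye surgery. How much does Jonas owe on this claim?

$2,400 of the $4,750 deductible is already met, leaving $2,350.
That leaves $32,454 − $2,350 = $30,104 for coinsurance.
30% of $30,104 = $9,031.20 falls to the member.
So the member owes $2,350 + $9,031.20 = $11,381.20 before any cap.
Year-to-date out-of-pocket would reach $2,400 + $11,381.20 = $13,781.20, above the $9,500 maximum, so the member pays only $9,500 − $2,400 = $7,100.

$7,100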